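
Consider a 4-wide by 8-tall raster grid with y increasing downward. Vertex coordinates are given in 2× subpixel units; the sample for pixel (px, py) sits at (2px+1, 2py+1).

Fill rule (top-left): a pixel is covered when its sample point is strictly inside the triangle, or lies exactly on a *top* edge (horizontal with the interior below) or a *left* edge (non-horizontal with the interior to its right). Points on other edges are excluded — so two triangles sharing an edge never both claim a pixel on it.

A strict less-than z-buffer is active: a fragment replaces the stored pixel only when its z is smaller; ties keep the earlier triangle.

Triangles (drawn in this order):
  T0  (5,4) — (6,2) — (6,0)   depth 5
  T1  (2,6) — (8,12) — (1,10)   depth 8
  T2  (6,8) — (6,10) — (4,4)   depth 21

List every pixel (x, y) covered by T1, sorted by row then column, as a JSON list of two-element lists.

T0:
  2·area = 2  (B↔C swapped to make it positive)
  edge (5, 4)→(6, 0): d=(1,-4) top-left  bias=+0
  edge (6, 0)→(6, 2): d=(0,2) right/bottom  bias=-1
  edge (6, 2)→(5, 4): d=(-1,2) right/bottom  bias=-1
  covered (0 px):
    · · · ·
    · · · ·
    · · · ·
    · · · ·
    · · · ·
    · · · ·
    · · · ·
    · · · ·
T1:
  2·area = 30
  edge (2, 6)→(8, 12): d=(6,6) right/bottom  bias=-1
  edge (8, 12)→(1, 10): d=(-7,-2) top-left  bias=+0
  edge (1, 10)→(2, 6): d=(1,-4) top-left  bias=+0
    (0,2)@(1, 5): e=[0,35,-5] → ·  [on edge]
    (1,3)@(3, 7): e=[0,25,5] → ·  [on edge]
    (1,4)@(3, 9): e=[12,11,7] → █
    (2,4)@(5, 9): e=[0,15,15] → ·  [on edge]
    (1,5)@(3, 11): e=[24,-3,9] → ·
    (2,5)@(5, 11): e=[12,1,17] → █
    (3,5)@(7, 11): e=[0,5,25] → ·  [on edge]
    (2,6)@(5, 13): e=[24,-13,19] → ·
  covered (2 px):
    · · · ·
    · · · ·
    · · · ·
    · · · ·
    · █ · ·
    · · █ ·
    · · · ·
    · · · ·
T2:
  2·area = 4
  edge (6, 8)→(6, 10): d=(0,2) right/bottom  bias=-1
  edge (6, 10)→(4, 4): d=(-2,-6) top-left  bias=+0
  edge (4, 4)→(6, 8): d=(2,4) right/bottom  bias=-1
    (1,0)@(3, 1): e=[6,0,-2] → ·  [on edge]
    (2,3)@(5, 7): e=[2,0,2] → █  [on edge]
    (3,3)@(7, 7): e=[-2,12,-6] → ·
    (2,4)@(5, 9): e=[2,-4,6] → ·
    (3,6)@(7, 13): e=[-2,0,6] → ·  [on edge]
  covered (1 px):
    · · · ·
    · · · ·
    · · · ·
    · · █ ·
    · · · ·
    · · · ·
    · · · ·
    · · · ·

Answer: [[1,4],[2,5]]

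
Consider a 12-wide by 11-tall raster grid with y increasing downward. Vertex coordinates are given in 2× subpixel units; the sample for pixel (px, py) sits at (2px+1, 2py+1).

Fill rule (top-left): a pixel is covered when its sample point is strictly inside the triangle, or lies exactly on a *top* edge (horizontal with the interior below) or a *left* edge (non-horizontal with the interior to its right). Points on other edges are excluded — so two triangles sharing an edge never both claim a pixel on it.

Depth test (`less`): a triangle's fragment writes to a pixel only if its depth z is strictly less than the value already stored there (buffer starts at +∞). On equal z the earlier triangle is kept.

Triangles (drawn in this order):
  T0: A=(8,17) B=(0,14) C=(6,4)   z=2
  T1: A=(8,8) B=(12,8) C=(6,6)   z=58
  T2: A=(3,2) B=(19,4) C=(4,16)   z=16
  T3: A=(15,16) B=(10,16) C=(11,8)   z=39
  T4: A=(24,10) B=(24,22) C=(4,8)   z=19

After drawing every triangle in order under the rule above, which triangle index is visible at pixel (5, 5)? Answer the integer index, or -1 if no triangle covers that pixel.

T0:
  2·area = 98
  edge (8, 17)→(0, 14): d=(-8,-3) top-left  bias=+0
  edge (0, 14)→(6, 4): d=(6,-10) top-left  bias=+0
  edge (6, 4)→(8, 17): d=(2,13) right/bottom  bias=-1
    (2,3)@(5, 7): e=[71,8,19] → X
    (3,3)@(7, 7): e=[77,28,-7] → .
    (1,4)@(3, 9): e=[49,0,49] → X  [on edge]
    (3,4)@(7, 9): e=[61,40,-3] → .
    (1,5)@(3, 11): e=[33,12,53] → X
    (3,5)@(7, 11): e=[45,52,1] → X
    (4,5)@(9, 11): e=[51,72,-25] → .
    (0,6)@(1, 13): e=[11,4,83] → X
    (4,6)@(9, 13): e=[35,84,-21] → .
    (0,7)@(1, 15): e=[-5,16,87] → .
    (1,7)@(3, 15): e=[1,36,61] → X
    (4,7)@(9, 15): e=[19,96,-17] → .
  covered (13 px):
    . . . . . . . . . . . .
    . . . . . . . . . . . .
    . . . . . . . . . . . .
    . . X . . . . . . . . .
    . X X . . . . . . . . .
    . X X X . . . . . . . .
    X X X X . . . . . . . .
    . X X X . . . . . . . .
    . . . . . . . . . . . .
    . . . . . . . . . . . .
    . . . . . . . . . . . .
T1:
  2·area = 8  (B↔C swapped to make it positive)
  edge (8, 8)→(6, 6): d=(-2,-2) top-left  bias=+0
  edge (6, 6)→(12, 8): d=(6,2) right/bottom  bias=-1
  edge (12, 8)→(8, 8): d=(-4,0) right/bottom  bias=-1
    (0,0)@(1, 1): e=[0,-20,28] → .  [on edge]
    (1,1)@(3, 3): e=[0,-12,20] → .  [on edge]
    (1,2)@(3, 5): e=[-4,0,12] → .  [on edge]
    (2,2)@(5, 5): e=[0,-4,12] → .  [on edge]
    (3,3)@(7, 7): e=[0,4,4] → X  [on edge]
    (4,3)@(9, 7): e=[4,0,4] → .  [on edge]
    (3,4)@(7, 9): e=[-4,16,-4] → .
    (4,4)@(9, 9): e=[0,12,-4] → .  [on edge]
    (7,4)@(15, 9): e=[12,0,-4] → .  [on edge]
    (5,5)@(11, 11): e=[0,20,-12] → .  [on edge]
    (10,5)@(21, 11): e=[20,0,-12] → .  [on edge]
    (6,6)@(13, 13): e=[0,28,-20] → .  [on edge]
    (7,7)@(15, 15): e=[0,36,-28] → .  [on edge]
    (8,8)@(17, 17): e=[0,44,-36] → .  [on edge]
    (9,9)@(19, 19): e=[0,52,-44] → .  [on edge]
    (10,10)@(21, 21): e=[0,60,-52] → .  [on edge]
  covered (1 px):
    . . . . . . . . . . . .
    . . . . . . . . . . . .
    . . . . . . . . . . . .
    . . . X . . . . . . . .
    . . . . . . . . . . . .
    . . . . . . . . . . . .
    . . . . . . . . . . . .
    . . . . . . . . . . . .
    . . . . . . . . . . . .
    . . . . . . . . . . . .
    . . . . . . . . . . . .
T2:
  2·area = 222
  edge (3, 2)→(19, 4): d=(16,2) right/bottom  bias=-1
  edge (19, 4)→(4, 16): d=(-15,12) right/bottom  bias=-1
  edge (4, 16)→(3, 2): d=(-1,-14) top-left  bias=+0
    (2,1)@(5, 3): e=[12,183,27] → X
    (3,1)@(7, 3): e=[8,159,55] → X
    (4,1)@(9, 3): e=[4,135,83] → X
    (5,1)@(11, 3): e=[0,111,111] → .  [on edge]
    (2,2)@(5, 5): e=[44,153,25] → X
    (5,2)@(11, 5): e=[32,81,109] → X
    (6,2)@(13, 5): e=[28,57,137] → X
    (7,2)@(15, 5): e=[24,33,165] → X
    (8,2)@(17, 5): e=[20,9,193] → X
    (9,2)@(19, 5): e=[16,-15,221] → .
    (2,3)@(5, 7): e=[76,123,23] → X
    (8,3)@(17, 7): e=[52,-21,191] → .
  covered (26 px):
    . . . . . . . . . . . .
    . . X X X . . . . . . .
    . . X X X X X X X . . .
    . . X X X X X X . . . .
    . . X X X X . . . . . .
    . . X X X . . . . . . .
    . . X X . . . . . . . .
    . . X . . . . . . . . .
    . . . . . . . . . . . .
    . . . . . . . . . . . .
    . . . . . . . . . . . .
T3:
  2·area = 40
  edge (15, 16)→(10, 16): d=(-5,0) right/bottom  bias=-1
  edge (10, 16)→(11, 8): d=(1,-8) top-left  bias=+0
  edge (11, 8)→(15, 16): d=(4,8) right/bottom  bias=-1
    (5,4)@(11, 9): e=[35,1,4] → X
    (6,4)@(13, 9): e=[35,17,-12] → .
    (5,5)@(11, 11): e=[25,3,12] → X
    (6,5)@(13, 11): e=[25,19,-4] → .
    (5,6)@(11, 13): e=[15,5,20] → X
    (6,6)@(13, 13): e=[15,21,4] → X
    (7,6)@(15, 13): e=[15,37,-12] → .
    (5,7)@(11, 15): e=[5,7,28] → X
    (7,7)@(15, 15): e=[5,39,-4] → .
    (5,8)@(11, 17): e=[-5,9,36] → .
    (6,8)@(13, 17): e=[-5,25,20] → .
  covered (6 px):
    . . . . . . . . . . . .
    . . . . . . . . . . . .
    . . . . . . . . . . . .
    . . . . . . . . . . . .
    . . . . . X . . . . . .
    . . . . . X . . . . . .
    . . . . . X X . . . . .
    . . . . . X X . . . . .
    . . . . . . . . . . . .
    . . . . . . . . . . . .
    . . . . . . . . . . . .
T4:
  2·area = 240
  edge (24, 10)→(24, 22): d=(0,12) right/bottom  bias=-1
  edge (24, 22)→(4, 8): d=(-20,-14) top-left  bias=+0
  edge (4, 8)→(24, 10): d=(20,2) right/bottom  bias=-1
    (3,4)@(7, 9): e=[204,22,14] → X
    (4,4)@(9, 9): e=[180,50,10] → X
    (5,4)@(11, 9): e=[156,78,6] → X
    (6,4)@(13, 9): e=[132,106,2] → X
    (7,4)@(15, 9): e=[108,134,-2] → .
    (3,5)@(7, 11): e=[204,-18,54] → .
    (4,5)@(9, 11): e=[180,10,50] → X
    (7,5)@(15, 11): e=[108,94,38] → X
    (8,5)@(17, 11): e=[84,122,34] → X
    (9,5)@(19, 11): e=[60,150,30] → X
    (10,5)@(21, 11): e=[36,178,26] → X
    (11,5)@(23, 11): e=[12,206,22] → X
  covered (30 px):
    . . . . . . . . . . . .
    . . . . . . . . . . . .
    . . . . . . . . . . . .
    . . . . . . . . . . . .
    . . . X X X X . . . . .
    . . . . X X X X X X X X
    . . . . . . X X X X X X
    . . . . . . . X X X X X
    . . . . . . . . X X X X
    . . . . . . . . . . X X
    . . . . . . . . . . . X

Z-buffer (winner per pixel, '.' = empty):
  . . . . . . . . . . . .
  . . 2 2 2 . . . . . . .
  . . 2 2 2 2 2 2 2 . . .
  . . 0 2 2 2 2 2 . . . .
  . 0 0 2 2 2 4 . . . . .
  . 0 0 0 2 4 4 4 4 4 4 4
  0 0 0 0 . 3 4 4 4 4 4 4
  . 0 0 0 . 3 3 4 4 4 4 4
  . . . . . . . . 4 4 4 4
  . . . . . . . . . . 4 4
  . . . . . . . . . . . 4

Result: 4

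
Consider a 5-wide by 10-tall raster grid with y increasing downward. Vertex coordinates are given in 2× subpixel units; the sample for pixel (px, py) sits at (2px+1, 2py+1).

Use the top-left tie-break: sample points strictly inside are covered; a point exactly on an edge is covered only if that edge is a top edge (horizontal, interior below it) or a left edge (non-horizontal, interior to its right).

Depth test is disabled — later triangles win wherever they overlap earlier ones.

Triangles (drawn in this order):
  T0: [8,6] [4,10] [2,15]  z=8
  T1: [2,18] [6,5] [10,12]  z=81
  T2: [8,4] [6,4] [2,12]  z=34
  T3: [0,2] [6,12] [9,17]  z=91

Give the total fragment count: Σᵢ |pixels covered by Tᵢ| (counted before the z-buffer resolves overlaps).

T0:
  2·area = 12  (B↔C swapped to make it positive)
  edge (8, 6)→(2, 15): d=(-6,9) right/bottom  bias=-1
  edge (2, 15)→(4, 10): d=(2,-5) top-left  bias=+0
  edge (4, 10)→(8, 6): d=(4,-4) top-left  bias=+0
    (4,2)@(9, 5): e=[-3,15,0] → .  [on edge]
    (3,3)@(7, 7): e=[3,9,0] → X  [on edge]
    (4,3)@(9, 7): e=[-15,19,8] → .
    (2,4)@(5, 9): e=[9,3,0] → X  [on edge]
    (3,4)@(7, 9): e=[-9,13,8] → .
    (1,5)@(3, 11): e=[15,-3,0] → .  [on edge]
    (2,5)@(5, 11): e=[-3,7,8] → .
    (0,6)@(1, 13): e=[21,-9,0] → .  [on edge]
    (1,6)@(3, 13): e=[3,1,8] → X
    (2,6)@(5, 13): e=[-15,11,16] → .
    (1,7)@(3, 15): e=[-9,5,16] → .
  covered (3 px):
    . . . . .
    . . . . .
    . . . . .
    . . . X .
    . . X . .
    . . . . .
    . X . . .
    . . . . .
    . . . . .
    . . . . .
T1:
  2·area = 80
  edge (2, 18)→(6, 5): d=(4,-13) top-left  bias=+0
  edge (6, 5)→(10, 12): d=(4,7) right/bottom  bias=-1
  edge (10, 12)→(2, 18): d=(-8,6) right/bottom  bias=-1
    (3,3)@(7, 7): e=[21,1,58] → X
    (4,3)@(9, 7): e=[47,-13,46] → .
    (2,4)@(5, 9): e=[3,23,54] → X
    (4,4)@(9, 9): e=[55,-5,30] → .
    (2,5)@(5, 11): e=[11,31,38] → X
    (4,5)@(9, 11): e=[63,3,14] → X
    (2,6)@(5, 13): e=[19,39,22] → X
    (4,6)@(9, 13): e=[71,11,-2] → .
    (1,7)@(3, 15): e=[1,61,18] → X
    (3,7)@(7, 15): e=[53,33,-6] → .
    (1,8)@(3, 17): e=[9,69,2] → X
    (2,8)@(5, 17): e=[35,55,-10] → .
  covered (11 px):
    . . . . .
    . . . . .
    . . . . .
    . . . X .
    . . X X .
    . . X X X
    . . X X .
    . X X . .
    . X . . .
    . . . . .
T2:
  2·area = 16  (B↔C swapped to make it positive)
  edge (8, 4)→(2, 12): d=(-6,8) right/bottom  bias=-1
  edge (2, 12)→(6, 4): d=(4,-8) top-left  bias=+0
  edge (6, 4)→(8, 4): d=(2,0) top-left  bias=+0
    (3,2)@(7, 5): e=[2,12,2] → X
    (4,2)@(9, 5): e=[-14,28,2] → .
    (2,3)@(5, 7): e=[6,4,6] → X
    (3,3)@(7, 7): e=[-10,20,6] → .
    (2,4)@(5, 9): e=[-6,12,10] → .
  covered (2 px):
    . . . . .
    . . . . .
    . . . X .
    . . X . .
    . . . . .
    . . . . .
    . . . . .
    . . . . .
    . . . . .
    . . . . .
T3:
  degenerate (2·area = 0) — covers nothing

Final: 16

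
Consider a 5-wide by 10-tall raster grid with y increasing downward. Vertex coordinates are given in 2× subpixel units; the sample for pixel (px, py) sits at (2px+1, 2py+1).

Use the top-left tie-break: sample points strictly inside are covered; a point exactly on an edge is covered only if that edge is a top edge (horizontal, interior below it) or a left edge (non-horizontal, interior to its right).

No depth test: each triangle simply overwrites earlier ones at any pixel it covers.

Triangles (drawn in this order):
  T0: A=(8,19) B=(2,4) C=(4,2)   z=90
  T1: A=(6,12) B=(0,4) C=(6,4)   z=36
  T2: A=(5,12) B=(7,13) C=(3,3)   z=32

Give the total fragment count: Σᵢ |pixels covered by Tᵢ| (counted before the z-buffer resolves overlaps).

T0:
  2·area = 42
  edge (8, 19)→(2, 4): d=(-6,-15) top-left  bias=+0
  edge (2, 4)→(4, 2): d=(2,-2) top-left  bias=+0
  edge (4, 2)→(8, 19): d=(4,17) right/bottom  bias=-1
    (2,0)@(5, 1): e=[63,0,-21] → ·  [on edge]
    (1,1)@(3, 3): e=[21,0,21] → █  [on edge]
    (2,1)@(5, 3): e=[51,4,-13] → ·
    (0,2)@(1, 5): e=[-21,0,63] → ·  [on edge]
    (1,2)@(3, 5): e=[9,4,29] → █
    (2,2)@(5, 5): e=[39,8,-5] → ·
    (1,3)@(3, 7): e=[-3,8,37] → ·
    (2,3)@(5, 7): e=[27,12,3] → █
    (3,3)@(7, 7): e=[57,16,-31] → ·
    (2,4)@(5, 9): e=[15,16,11] → █
    (3,4)@(7, 9): e=[45,20,-23] → ·
    (2,5)@(5, 11): e=[3,20,19] → █
  covered (6 px):
    · · · · ·
    · █ · · ·
    · █ · · ·
    · · █ · ·
    · · █ · ·
    · · █ · ·
    · · · · ·
    · · · █ ·
    · · · · ·
    · · · · ·
T1:
  2·area = 48
  edge (6, 12)→(0, 4): d=(-6,-8) top-left  bias=+0
  edge (0, 4)→(6, 4): d=(6,0) top-left  bias=+0
  edge (6, 4)→(6, 12): d=(0,8) right/bottom  bias=-1
    (0,2)@(1, 5): e=[2,6,40] → █
    (1,2)@(3, 5): e=[18,6,24] → █
    (2,2)@(5, 5): e=[34,6,8] → █
    (3,2)@(7, 5): e=[50,6,-8] → ·
    (0,3)@(1, 7): e=[-10,18,40] → ·
    (1,3)@(3, 7): e=[6,18,24] → █
    (3,3)@(7, 7): e=[38,18,-8] → ·
    (1,4)@(3, 9): e=[-6,30,24] → ·
    (2,4)@(5, 9): e=[10,30,8] → █
    (3,4)@(7, 9): e=[26,30,-8] → ·
    (2,5)@(5, 11): e=[-2,42,8] → ·
  covered (6 px):
    · · · · ·
    · · · · ·
    █ █ █ · ·
    · █ █ · ·
    · · █ · ·
    · · · · ·
    · · · · ·
    · · · · ·
    · · · · ·
    · · · · ·
T2:
  2·area = 16  (B↔C swapped to make it positive)
  edge (5, 12)→(3, 3): d=(-2,-9) top-left  bias=+0
  edge (3, 3)→(7, 13): d=(4,10) right/bottom  bias=-1
  edge (7, 13)→(5, 12): d=(-2,-1) top-left  bias=+0
    (1,1)@(3, 3): e=[0,0,16] → ·  [on edge]
    (2,4)@(5, 9): e=[6,4,6] → █
    (3,4)@(7, 9): e=[24,-16,8] → ·
    (1,5)@(3, 11): e=[-16,32,0] → ·  [on edge]
    (2,5)@(5, 11): e=[2,12,2] → █
    (3,5)@(7, 11): e=[20,-8,4] → ·
    (2,6)@(5, 13): e=[-2,20,-2] → ·
    (3,6)@(7, 13): e=[16,0,0] → ·  [on edge]
  covered (2 px):
    · · · · ·
    · · · · ·
    · · · · ·
    · · · · ·
    · · █ · ·
    · · █ · ·
    · · · · ·
    · · · · ·
    · · · · ·
    · · · · ·

Answer: 14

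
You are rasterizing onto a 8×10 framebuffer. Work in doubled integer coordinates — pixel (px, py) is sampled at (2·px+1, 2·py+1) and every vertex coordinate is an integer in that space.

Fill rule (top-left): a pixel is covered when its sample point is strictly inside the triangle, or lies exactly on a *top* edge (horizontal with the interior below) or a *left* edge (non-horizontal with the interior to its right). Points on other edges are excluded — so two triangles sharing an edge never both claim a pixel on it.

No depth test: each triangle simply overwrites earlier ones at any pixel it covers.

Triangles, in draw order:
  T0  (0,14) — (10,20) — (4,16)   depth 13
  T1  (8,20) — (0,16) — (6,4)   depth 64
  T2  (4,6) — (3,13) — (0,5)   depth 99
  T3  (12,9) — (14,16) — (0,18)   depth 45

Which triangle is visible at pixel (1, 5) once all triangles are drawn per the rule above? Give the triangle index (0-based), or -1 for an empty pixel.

T0:
  2·area = 4  (B↔C swapped to make it positive)
  edge (0, 14)→(4, 16): d=(4,2) right/bottom  bias=-1
  edge (4, 16)→(10, 20): d=(6,4) right/bottom  bias=-1
  edge (10, 20)→(0, 14): d=(-10,-6) top-left  bias=+0
    (2,8)@(5, 17): e=[2,2,0] → X  [on edge]
    (3,8)@(7, 17): e=[-2,-6,12] → .
    (2,9)@(5, 19): e=[10,14,-20] → .
  covered (1 px):
    . . . . . . . .
    . . . . . . . .
    . . . . . . . .
    . . . . . . . .
    . . . . . . . .
    . . . . . . . .
    . . . . . . . .
    . . . . . . . .
    . . X . . . . .
    . . . . . . . .
T1:
  2·area = 120
  edge (8, 20)→(0, 16): d=(-8,-4) top-left  bias=+0
  edge (0, 16)→(6, 4): d=(6,-12) top-left  bias=+0
  edge (6, 4)→(8, 20): d=(2,16) right/bottom  bias=-1
    (2,3)@(5, 7): e=[92,6,22] → X
    (3,3)@(7, 7): e=[100,30,-10] → .
    (2,4)@(5, 9): e=[76,18,26] → X
    (3,4)@(7, 9): e=[84,42,-6] → .
    (1,5)@(3, 11): e=[52,6,62] → X
    (3,5)@(7, 11): e=[68,54,-2] → .
    (1,6)@(3, 13): e=[36,18,66] → X
    (3,6)@(7, 13): e=[52,66,2] → X
    (4,6)@(9, 13): e=[60,90,-30] → .
    (0,7)@(1, 15): e=[12,6,102] → X
    (4,7)@(9, 15): e=[44,102,-26] → .
    (0,8)@(1, 17): e=[-4,18,106] → .
  covered (15 px):
    . . . . . . . .
    . . . . . . . .
    . . . . . . . .
    . . X . . . . .
    . . X . . . . .
    . X X . . . . .
    . X X X . . . .
    X X X X . . . .
    . X X X . . . .
    . . . X . . . .
T2:
  2·area = 29
  edge (4, 6)→(3, 13): d=(-1,7) right/bottom  bias=-1
  edge (3, 13)→(0, 5): d=(-3,-8) top-left  bias=+0
  edge (0, 5)→(4, 6): d=(4,1) right/bottom  bias=-1
    (0,3)@(1, 7): e=[20,2,7] → X
    (1,3)@(3, 7): e=[6,18,5] → X
    (2,3)@(5, 7): e=[-8,34,3] → .
    (0,4)@(1, 9): e=[18,-4,15] → .
    (1,4)@(3, 9): e=[4,12,13] → X
    (2,4)@(5, 9): e=[-10,28,11] → .
    (1,5)@(3, 11): e=[2,6,21] → X
    (2,5)@(5, 11): e=[-12,22,19] → .
    (1,6)@(3, 13): e=[0,0,29] → .  [on edge]
  covered (4 px):
    . . . . . . . .
    . . . . . . . .
    . . . . . . . .
    X X . . . . . .
    . X . . . . . .
    . X . . . . . .
    . . . . . . . .
    . . . . . . . .
    . . . . . . . .
    . . . . . . . .
T3:
  2·area = 102
  edge (12, 9)→(14, 16): d=(2,7) right/bottom  bias=-1
  edge (14, 16)→(0, 18): d=(-14,2) right/bottom  bias=-1
  edge (0, 18)→(12, 9): d=(12,-9) top-left  bias=+0
    (5,5)@(11, 11): e=[11,76,15] → X
    (6,5)@(13, 11): e=[-3,72,33] → .
    (3,6)@(7, 13): e=[43,56,3] → X
    (4,6)@(9, 13): e=[29,52,21] → X
    (6,6)@(13, 13): e=[1,44,57] → X
    (7,6)@(15, 13): e=[-13,40,75] → .
    (2,7)@(5, 15): e=[61,32,9] → X
    (7,7)@(15, 15): e=[-9,12,99] → .
    (1,8)@(3, 17): e=[79,8,15] → X
    (3,8)@(7, 17): e=[51,0,51] → .  [on edge]
    (4,8)@(9, 17): e=[37,-4,69] → .
    (5,8)@(11, 17): e=[23,-8,87] → .
  covered (12 px):
    . . . . . . . .
    . . . . . . . .
    . . . . . . . .
    . . . . . . . .
    . . . . . . . .
    . . . . . X . .
    . . . X X X X .
    . . X X X X X .
    . X X . . . . .
    . . . . . . . .

Z-buffer (winner per pixel, '.' = empty):
  . . . . . . . .
  . . . . . . . .
  . . . . . . . .
  2 2 1 . . . . .
  . 2 1 . . . . .
  . 2 1 . . 3 . .
  . 1 1 3 3 3 3 .
  1 1 3 3 3 3 3 .
  . 3 3 1 . . . .
  . . . 1 . . . .

Answer: 2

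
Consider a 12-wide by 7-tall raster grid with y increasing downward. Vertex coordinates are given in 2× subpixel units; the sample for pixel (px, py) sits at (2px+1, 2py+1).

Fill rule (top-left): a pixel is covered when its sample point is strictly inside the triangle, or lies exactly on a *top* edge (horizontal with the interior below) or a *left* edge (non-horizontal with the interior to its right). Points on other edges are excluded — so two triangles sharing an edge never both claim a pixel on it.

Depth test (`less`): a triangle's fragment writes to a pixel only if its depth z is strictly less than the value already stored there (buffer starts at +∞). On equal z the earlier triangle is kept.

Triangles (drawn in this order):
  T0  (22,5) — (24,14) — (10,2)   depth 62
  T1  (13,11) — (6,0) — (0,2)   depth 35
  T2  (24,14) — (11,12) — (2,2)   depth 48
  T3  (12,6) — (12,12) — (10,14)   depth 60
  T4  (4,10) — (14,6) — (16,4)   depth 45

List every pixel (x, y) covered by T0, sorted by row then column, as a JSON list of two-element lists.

T0:
  2·area = 102
  edge (22, 5)→(24, 14): d=(2,9) right/bottom  bias=-1
  edge (24, 14)→(10, 2): d=(-14,-12) top-left  bias=+0
  edge (10, 2)→(22, 5): d=(12,3) right/bottom  bias=-1
    (6,1)@(13, 3): e=[77,22,3] → #
    (7,1)@(15, 3): e=[59,46,-3] → ·
    (6,2)@(13, 5): e=[81,-6,27] → ·
    (7,2)@(15, 5): e=[63,18,21] → #
    (8,2)@(17, 5): e=[45,42,15] → #
    (9,2)@(19, 5): e=[27,66,9] → #
    (10,2)@(21, 5): e=[9,90,3] → #
    (11,2)@(23, 5): e=[-9,114,-3] → ·
    (7,3)@(15, 7): e=[67,-10,45] → ·
    (8,3)@(17, 7): e=[49,14,39] → #
    (11,3)@(23, 7): e=[-5,86,21] → ·
    (8,4)@(17, 9): e=[53,-14,63] → ·
  covered (13 px):
    · · · · · · · · · · · ·
    · · · · · · # · · · · ·
    · · · · · · · # # # # ·
    · · · · · · · · # # # ·
    · · · · · · · · · # # ·
    · · · · · · · · · · # #
    · · · · · · · · · · · #
T1:
  2·area = 80  (B↔C swapped to make it positive)
  edge (13, 11)→(0, 2): d=(-13,-9) top-left  bias=+0
  edge (0, 2)→(6, 0): d=(6,-2) top-left  bias=+0
  edge (6, 0)→(13, 11): d=(7,11) right/bottom  bias=-1
    (1,0)@(3, 1): e=[40,0,40] → #  [on edge]
    (2,0)@(5, 1): e=[58,4,18] → #
    (3,0)@(7, 1): e=[76,8,-4] → ·
    (1,1)@(3, 3): e=[14,12,54] → #
    (3,1)@(7, 3): e=[50,20,10] → #
    (4,1)@(9, 3): e=[68,24,-12] → ·
    (1,2)@(3, 5): e=[-12,24,68] → ·
    (2,2)@(5, 5): e=[6,28,46] → #
    (4,2)@(9, 5): e=[42,36,2] → #
    (5,2)@(11, 5): e=[60,40,-20] → ·
    (2,3)@(5, 7): e=[-20,40,60] → ·
    (3,3)@(7, 7): e=[-2,44,38] → ·
    (6,5)@(13, 11): e=[0,80,0] → ·  [on edge]
  covered (10 px):
    · # # · · · · · · · · ·
    · # # # · · · · · · · ·
    · · # # # · · · · · · ·
    · · · · # · · · · · · ·
    · · · · · # · · · · · ·
    · · · · · · · · · · · ·
    · · · · · · · · · · · ·
T2:
  2·area = 112
  edge (24, 14)→(11, 12): d=(-13,-2) top-left  bias=+0
  edge (11, 12)→(2, 2): d=(-9,-10) top-left  bias=+0
  edge (2, 2)→(24, 14): d=(22,12) right/bottom  bias=-1
    (1,1)@(3, 3): e=[101,1,10] → #
    (2,1)@(5, 3): e=[105,21,-14] → ·
    (1,2)@(3, 5): e=[75,-17,54] → ·
    (2,2)@(5, 5): e=[79,3,30] → #
    (3,2)@(7, 5): e=[83,23,6] → #
    (4,2)@(9, 5): e=[87,43,-18] → ·
    (2,3)@(5, 7): e=[53,-15,74] → ·
    (3,3)@(7, 7): e=[57,5,50] → #
    (4,3)@(9, 7): e=[61,25,26] → #
    (5,3)@(11, 7): e=[65,45,2] → #
    (6,3)@(13, 7): e=[69,65,-22] → ·
    (3,4)@(7, 9): e=[31,-13,94] → ·
  covered (15 px):
    · · · · · · · · · · · ·
    · # · · · · · · · · · ·
    · · # # · · · · · · · ·
    · · · # # # · · · · · ·
    · · · · # # # · · · · ·
    · · · · · # # # # · · ·
    · · · · · · · · · # # ·
T3:
  2·area = 12
  edge (12, 6)→(12, 12): d=(0,6) right/bottom  bias=-1
  edge (12, 12)→(10, 14): d=(-2,2) right/bottom  bias=-1
  edge (10, 14)→(12, 6): d=(2,-8) top-left  bias=+0
    (11,0)@(23, 1): e=[-66,0,78] → ·  [on edge]
    (10,1)@(21, 3): e=[-54,0,66] → ·  [on edge]
    (9,2)@(19, 5): e=[-42,0,54] → ·  [on edge]
    (8,3)@(17, 7): e=[-30,0,42] → ·  [on edge]
    (7,4)@(15, 9): e=[-18,0,30] → ·  [on edge]
    (5,5)@(11, 11): e=[6,4,2] → #
    (6,5)@(13, 11): e=[-6,0,18] → ·  [on edge]
    (5,6)@(11, 13): e=[6,0,6] → ·  [on edge]
  covered (1 px):
    · · · · · · · · · · · ·
    · · · · · · · · · · · ·
    · · · · · · · · · · · ·
    · · · · · · · · · · · ·
    · · · · · · · · · · · ·
    · · · · · # · · · · · ·
    · · · · · · · · · · · ·
T4:
  2·area = 12  (B↔C swapped to make it positive)
  edge (4, 10)→(16, 4): d=(12,-6) top-left  bias=+0
  edge (16, 4)→(14, 6): d=(-2,2) right/bottom  bias=-1
  edge (14, 6)→(4, 10): d=(-10,4) right/bottom  bias=-1
    (9,0)@(19, 1): e=[-18,0,30] → ·  [on edge]
    (8,1)@(17, 3): e=[-6,0,18] → ·  [on edge]
    (7,2)@(15, 5): e=[6,0,6] → ·  [on edge]
    (5,3)@(11, 7): e=[6,4,2] → #
    (6,3)@(13, 7): e=[18,0,-6] → ·  [on edge]
    (5,4)@(11, 9): e=[30,0,-18] → ·  [on edge]
    (4,5)@(9, 11): e=[42,0,-30] → ·  [on edge]
    (3,6)@(7, 13): e=[54,0,-42] → ·  [on edge]
  covered (1 px):
    · · · · · · · · · · · ·
    · · · · · · · · · · · ·
    · · · · · · · · · · · ·
    · · · · · # · · · · · ·
    · · · · · · · · · · · ·
    · · · · · · · · · · · ·
    · · · · · · · · · · · ·

Answer: [[6,1],[7,2],[8,2],[9,2],[10,2],[8,3],[9,3],[10,3],[9,4],[10,4],[10,5],[11,5],[11,6]]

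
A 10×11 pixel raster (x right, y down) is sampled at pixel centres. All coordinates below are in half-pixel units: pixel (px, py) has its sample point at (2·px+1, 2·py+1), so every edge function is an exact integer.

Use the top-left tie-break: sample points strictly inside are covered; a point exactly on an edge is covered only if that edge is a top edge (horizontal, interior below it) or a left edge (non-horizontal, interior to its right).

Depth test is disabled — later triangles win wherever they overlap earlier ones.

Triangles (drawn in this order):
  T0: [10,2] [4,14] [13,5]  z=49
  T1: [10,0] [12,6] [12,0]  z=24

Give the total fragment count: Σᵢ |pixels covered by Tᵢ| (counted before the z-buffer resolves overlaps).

T0:
  2·area = 54  (B↔C swapped to make it positive)
  edge (10, 2)→(13, 5): d=(3,3) right/bottom  bias=-1
  edge (13, 5)→(4, 14): d=(-9,9) right/bottom  bias=-1
  edge (4, 14)→(10, 2): d=(6,-12) top-left  bias=+0
    (4,0)@(9, 1): e=[0,72,-18] → .  [on edge]
    (8,0)@(17, 1): e=[-24,0,78] → .  [on edge]
    (5,1)@(11, 3): e=[0,36,18] → .  [on edge]
    (7,1)@(15, 3): e=[-12,0,66] → .  [on edge]
    (4,2)@(9, 5): e=[12,36,6] → X
    (5,2)@(11, 5): e=[6,18,30] → X
    (6,2)@(13, 5): e=[0,0,54] → .  [on edge]
    (4,3)@(9, 7): e=[18,18,18] → X
    (5,3)@(11, 7): e=[12,0,42] → .  [on edge]
    (7,3)@(15, 7): e=[0,-36,90] → .  [on edge]
    (3,4)@(7, 9): e=[30,18,6] → X
    (4,4)@(9, 9): e=[24,0,30] → .  [on edge]
    (8,4)@(17, 9): e=[0,-72,126] → .  [on edge]
    (3,5)@(7, 11): e=[36,0,18] → .  [on edge]
    (9,5)@(19, 11): e=[0,-108,162] → .  [on edge]
    (2,6)@(5, 13): e=[48,0,6] → .  [on edge]
    (1,7)@(3, 15): e=[60,0,-6] → .  [on edge]
    (0,8)@(1, 17): e=[72,0,-18] → .  [on edge]
  covered (4 px):
    . . . . . . . . . .
    . . . . . . . . . .
    . . . . X X . . . .
    . . . . X . . . . .
    . . . X . . . . . .
    . . . . . . . . . .
    . . . . . . . . . .
    . . . . . . . . . .
    . . . . . . . . . .
    . . . . . . . . . .
    . . . . . . . . . .
T1:
  2·area = 12  (B↔C swapped to make it positive)
  edge (10, 0)→(12, 0): d=(2,0) top-left  bias=+0
  edge (12, 0)→(12, 6): d=(0,6) right/bottom  bias=-1
  edge (12, 6)→(10, 0): d=(-2,-6) top-left  bias=+0
    (5,0)@(11, 1): e=[2,6,4] → X
    (6,0)@(13, 1): e=[2,-6,16] → .
    (5,1)@(11, 3): e=[6,6,0] → X  [on edge]
    (6,1)@(13, 3): e=[6,-6,12] → .
    (5,2)@(11, 5): e=[10,6,-4] → .
    (6,4)@(13, 9): e=[18,-6,0] → .  [on edge]
    (7,7)@(15, 15): e=[30,-18,0] → .  [on edge]
    (8,10)@(17, 21): e=[42,-30,0] → .  [on edge]
  covered (2 px):
    . . . . . X . . . .
    . . . . . X . . . .
    . . . . . . . . . .
    . . . . . . . . . .
    . . . . . . . . . .
    . . . . . . . . . .
    . . . . . . . . . .
    . . . . . . . . . .
    . . . . . . . . . .
    . . . . . . . . . .
    . . . . . . . . . .

Final: 6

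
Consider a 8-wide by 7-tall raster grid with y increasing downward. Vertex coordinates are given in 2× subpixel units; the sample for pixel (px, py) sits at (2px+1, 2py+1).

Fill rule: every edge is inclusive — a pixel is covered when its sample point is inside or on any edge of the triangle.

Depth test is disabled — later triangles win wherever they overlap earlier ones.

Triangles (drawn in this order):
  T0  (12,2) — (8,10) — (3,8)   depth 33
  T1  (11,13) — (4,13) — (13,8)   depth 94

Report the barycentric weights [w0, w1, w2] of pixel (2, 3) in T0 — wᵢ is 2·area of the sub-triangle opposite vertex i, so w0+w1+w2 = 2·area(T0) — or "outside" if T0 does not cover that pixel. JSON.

T0:
  2·area = 48
  edge (12, 2)→(8, 10): d=(-4,8) inclusive
  edge (8, 10)→(3, 8): d=(-5,-2) inclusive
  edge (3, 8)→(12, 2): d=(9,-6) inclusive
    (5,1)@(11, 3): e=[4,41,3] → #
    (6,1)@(13, 3): e=[-12,45,15] → ·
    (4,2)@(9, 5): e=[12,27,9] → #
    (5,2)@(11, 5): e=[-4,31,21] → ·
    (2,3)@(5, 7): e=[36,9,3] → #
    (3,3)@(7, 7): e=[20,13,15] → #
    (5,3)@(11, 7): e=[-12,21,39] → ·
    (2,4)@(5, 9): e=[28,-1,21] → ·
    (3,4)@(7, 9): e=[12,3,33] → #
    (4,4)@(9, 9): e=[-4,7,45] → ·
    (3,5)@(7, 11): e=[4,-7,51] → ·
  covered (6 px):
    · · · · · · · ·
    · · · · · # · ·
    · · · · # · · ·
    · · # # # · · ·
    · · · # · · · ·
    · · · · · · · ·
    · · · · · · · ·
T1:
  2·area = 35
  edge (11, 13)→(4, 13): d=(-7,0) inclusive
  edge (4, 13)→(13, 8): d=(9,-5) inclusive
  edge (13, 8)→(11, 13): d=(-2,5) inclusive
    (7,1)@(15, 3): e=[70,-35,0] → ·  [on edge]
    (4,5)@(9, 11): e=[14,7,14] → #
    (5,5)@(11, 11): e=[14,17,4] → #
    (6,5)@(13, 11): e=[14,27,-6] → ·
    (0,6)@(1, 13): e=[0,-15,50] → ·  [on edge]
    (1,6)@(3, 13): e=[0,-5,40] → ·  [on edge]
    (2,6)@(5, 13): e=[0,5,30] → #  [on edge]
    (3,6)@(7, 13): e=[0,15,20] → #  [on edge]
    (4,6)@(9, 13): e=[0,25,10] → #  [on edge]
    (5,6)@(11, 13): e=[0,35,0] → #  [on edge]
    (6,6)@(13, 13): e=[0,45,-10] → ·  [on edge]
    (7,6)@(15, 13): e=[0,55,-20] → ·  [on edge]
  covered (6 px):
    · · · · · · · ·
    · · · · · · · ·
    · · · · · · · ·
    · · · · · · · ·
    · · · · · · · ·
    · · · · # # · ·
    · · # # # # · ·

Result: [9,3,36]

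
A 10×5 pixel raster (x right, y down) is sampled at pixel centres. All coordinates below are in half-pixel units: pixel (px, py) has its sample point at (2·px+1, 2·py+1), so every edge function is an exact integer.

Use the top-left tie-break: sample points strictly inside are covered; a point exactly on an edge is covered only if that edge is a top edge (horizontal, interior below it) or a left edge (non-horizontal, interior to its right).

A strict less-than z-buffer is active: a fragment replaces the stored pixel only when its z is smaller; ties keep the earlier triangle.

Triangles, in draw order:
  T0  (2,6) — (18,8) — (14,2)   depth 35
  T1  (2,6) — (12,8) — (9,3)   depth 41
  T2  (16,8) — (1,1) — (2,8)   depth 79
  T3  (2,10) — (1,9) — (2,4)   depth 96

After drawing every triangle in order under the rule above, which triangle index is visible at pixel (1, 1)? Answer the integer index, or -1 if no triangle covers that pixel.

T0:
  2·area = 88  (B↔C swapped to make it positive)
  edge (2, 6)→(14, 2): d=(12,-4) top-left  bias=+0
  edge (14, 2)→(18, 8): d=(4,6) right/bottom  bias=-1
  edge (18, 8)→(2, 6): d=(-16,-2) top-left  bias=+0
    (8,0)@(17, 1): e=[0,-22,110] → .  [on edge]
    (5,1)@(11, 3): e=[0,22,66] → X  [on edge]
    (6,1)@(13, 3): e=[8,10,70] → X
    (7,1)@(15, 3): e=[16,-2,74] → .
    (2,2)@(5, 5): e=[0,66,22] → X  [on edge]
    (3,2)@(7, 5): e=[8,54,26] → X
    (4,2)@(9, 5): e=[16,42,30] → X
    (7,2)@(15, 5): e=[40,6,42] → X
    (8,2)@(17, 5): e=[48,-6,46] → .
    (2,3)@(5, 7): e=[24,74,-10] → .
    (3,3)@(7, 7): e=[32,62,-6] → .
    (4,3)@(9, 7): e=[40,50,-2] → .
  covered (12 px):
    . . . . . . . . . .
    . . . . . X X . . .
    . . X X X X X X . .
    . . . . . X X X X .
    . . . . . . . . . .
T1:
  2·area = 44  (B↔C swapped to make it positive)
  edge (2, 6)→(9, 3): d=(7,-3) top-left  bias=+0
  edge (9, 3)→(12, 8): d=(3,5) right/bottom  bias=-1
  edge (12, 8)→(2, 6): d=(-10,-2) top-left  bias=+0
    (4,1)@(9, 3): e=[0,0,44] → .  [on edge]
    (2,2)@(5, 5): e=[2,26,16] → X
    (3,2)@(7, 5): e=[8,16,20] → X
    (4,2)@(9, 5): e=[14,6,24] → X
    (5,2)@(11, 5): e=[20,-4,28] → .
    (2,3)@(5, 7): e=[16,32,-4] → .
    (3,3)@(7, 7): e=[22,22,0] → X  [on edge]
    (5,3)@(11, 7): e=[34,2,8] → X
    (6,3)@(13, 7): e=[40,-8,12] → .
    (3,4)@(7, 9): e=[36,28,-20] → .
    (4,4)@(9, 9): e=[42,18,-16] → .
    (5,4)@(11, 9): e=[48,8,-12] → .
    (8,4)@(17, 9): e=[66,-22,0] → .  [on edge]
  covered (6 px):
    . . . . . . . . . .
    . . . . . . . . . .
    . . X X X . . . . .
    . . . X X X . . . .
    . . . . . . . . . .
T2:
  2·area = 98  (B↔C swapped to make it positive)
  edge (16, 8)→(2, 8): d=(-14,0) right/bottom  bias=-1
  edge (2, 8)→(1, 1): d=(-1,-7) top-left  bias=+0
  edge (1, 1)→(16, 8): d=(15,7) right/bottom  bias=-1
    (0,0)@(1, 1): e=[98,0,0] → .  [on edge]
    (1,1)@(3, 3): e=[70,12,16] → X
    (2,1)@(5, 3): e=[70,26,2] → X
    (3,1)@(7, 3): e=[70,40,-12] → .
    (1,2)@(3, 5): e=[42,10,46] → X
    (3,2)@(7, 5): e=[42,38,18] → X
    (4,2)@(9, 5): e=[42,52,4] → X
    (5,2)@(11, 5): e=[42,66,-10] → .
    (1,3)@(3, 7): e=[14,8,76] → X
    (5,3)@(11, 7): e=[14,64,20] → X
    (6,3)@(13, 7): e=[14,78,6] → X
    (7,3)@(15, 7): e=[14,92,-8] → .
  covered (12 px):
    . . . . . . . . . .
    . X X . . . . . . .
    . X X X X . . . . .
    . X X X X X X . . .
    . . . . . . . . . .
T3:
  2·area = 6
  edge (2, 10)→(1, 9): d=(-1,-1) top-left  bias=+0
  edge (1, 9)→(2, 4): d=(1,-5) top-left  bias=+0
  edge (2, 4)→(2, 10): d=(0,6) right/bottom  bias=-1
    (0,4)@(1, 9): e=[0,0,6] → X  [on edge]
    (1,4)@(3, 9): e=[2,10,-6] → .
  covered (1 px):
    . . . . . . . . . .
    . . . . . . . . . .
    . . . . . . . . . .
    . . . . . . . . . .
    X . . . . . . . . .

Z-buffer (winner per pixel, '.' = empty):
  . . . . . . . . . .
  . 2 2 . . 0 0 . . .
  . 2 0 0 0 0 0 0 . .
  . 2 2 1 1 0 0 0 0 .
  3 . . . . . . . . .

Final: 2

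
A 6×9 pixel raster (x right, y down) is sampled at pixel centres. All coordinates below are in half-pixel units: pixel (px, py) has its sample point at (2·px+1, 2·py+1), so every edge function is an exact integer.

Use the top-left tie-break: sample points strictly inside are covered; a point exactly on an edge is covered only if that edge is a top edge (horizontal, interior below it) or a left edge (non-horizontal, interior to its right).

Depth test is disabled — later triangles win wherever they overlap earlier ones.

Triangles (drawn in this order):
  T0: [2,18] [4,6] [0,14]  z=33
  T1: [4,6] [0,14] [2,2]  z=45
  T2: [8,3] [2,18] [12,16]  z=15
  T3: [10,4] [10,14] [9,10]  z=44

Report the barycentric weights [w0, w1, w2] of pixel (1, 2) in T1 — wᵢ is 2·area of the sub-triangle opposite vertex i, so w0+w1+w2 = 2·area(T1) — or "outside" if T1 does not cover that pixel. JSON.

T0:
  2·area = 32  (B↔C swapped to make it positive)
  edge (2, 18)→(0, 14): d=(-2,-4) top-left  bias=+0
  edge (0, 14)→(4, 6): d=(4,-8) top-left  bias=+0
  edge (4, 6)→(2, 18): d=(-2,12) right/bottom  bias=-1
    (1,4)@(3, 9): e=[22,4,6] → █
    (2,4)@(5, 9): e=[30,20,-18] → ·
    (1,5)@(3, 11): e=[18,12,2] → █
    (2,5)@(5, 11): e=[26,28,-22] → ·
    (0,6)@(1, 13): e=[6,4,22] → █
    (1,6)@(3, 13): e=[14,20,-2] → ·
    (0,7)@(1, 15): e=[2,12,18] → █
    (1,7)@(3, 15): e=[10,28,-6] → ·
    (0,8)@(1, 17): e=[-2,20,14] → ·
  covered (4 px):
    · · · · · ·
    · · · · · ·
    · · · · · ·
    · · · · · ·
    · █ · · · ·
    · █ · · · ·
    █ · · · · ·
    █ · · · · ·
    · · · · · ·
T1:
  2·area = 32
  edge (4, 6)→(0, 14): d=(-4,8) right/bottom  bias=-1
  edge (0, 14)→(2, 2): d=(2,-12) top-left  bias=+0
  edge (2, 2)→(4, 6): d=(2,4) right/bottom  bias=-1
    (1,2)@(3, 5): e=[12,18,2] → █
    (2,2)@(5, 5): e=[-4,42,-6] → ·
    (1,3)@(3, 7): e=[4,22,6] → █
    (2,3)@(5, 7): e=[-12,46,-2] → ·
    (0,4)@(1, 9): e=[12,2,18] → █
    (1,4)@(3, 9): e=[-4,26,10] → ·
    (0,5)@(1, 11): e=[4,6,22] → █
    (1,5)@(3, 11): e=[-12,30,14] → ·
    (0,6)@(1, 13): e=[-4,10,26] → ·
  covered (4 px):
    · · · · · ·
    · · · · · ·
    · █ · · · ·
    · █ · · · ·
    █ · · · · ·
    █ · · · · ·
    · · · · · ·
    · · · · · ·
    · · · · · ·
T2:
  2·area = 138  (B↔C swapped to make it positive)
  edge (8, 3)→(12, 16): d=(4,13) right/bottom  bias=-1
  edge (12, 16)→(2, 18): d=(-10,2) right/bottom  bias=-1
  edge (2, 18)→(8, 3): d=(6,-15) top-left  bias=+0
    (3,3)@(7, 7): e=[29,100,9] → █
    (4,3)@(9, 7): e=[3,96,39] → █
    (5,3)@(11, 7): e=[-23,92,69] → ·
    (3,4)@(7, 9): e=[37,80,21] → █
    (5,4)@(11, 9): e=[-15,72,81] → ·
    (2,5)@(5, 11): e=[71,64,3] → █
    (5,5)@(11, 11): e=[-7,52,93] → ·
    (2,6)@(5, 13): e=[79,44,15] → █
    (5,6)@(11, 13): e=[1,32,105] → █
    (2,7)@(5, 15): e=[87,24,27] → █
    (1,8)@(3, 17): e=[121,8,9] → █
    (3,8)@(7, 17): e=[69,0,69] → ·  [on edge]
  covered (17 px):
    · · · · · ·
    · · · · · ·
    · · · · · ·
    · · · █ █ ·
    · · · █ █ ·
    · · █ █ █ ·
    · · █ █ █ █
    · · █ █ █ █
    · █ █ · · ·
T3:
  2·area = 10
  edge (10, 4)→(10, 14): d=(0,10) right/bottom  bias=-1
  edge (10, 14)→(9, 10): d=(-1,-4) top-left  bias=+0
  edge (9, 10)→(10, 4): d=(1,-6) top-left  bias=+0
  covered (0 px):
    · · · · · ·
    · · · · · ·
    · · · · · ·
    · · · · · ·
    · · · · · ·
    · · · · · ·
    · · · · · ·
    · · · · · ·
    · · · · · ·

Result: [18,2,12]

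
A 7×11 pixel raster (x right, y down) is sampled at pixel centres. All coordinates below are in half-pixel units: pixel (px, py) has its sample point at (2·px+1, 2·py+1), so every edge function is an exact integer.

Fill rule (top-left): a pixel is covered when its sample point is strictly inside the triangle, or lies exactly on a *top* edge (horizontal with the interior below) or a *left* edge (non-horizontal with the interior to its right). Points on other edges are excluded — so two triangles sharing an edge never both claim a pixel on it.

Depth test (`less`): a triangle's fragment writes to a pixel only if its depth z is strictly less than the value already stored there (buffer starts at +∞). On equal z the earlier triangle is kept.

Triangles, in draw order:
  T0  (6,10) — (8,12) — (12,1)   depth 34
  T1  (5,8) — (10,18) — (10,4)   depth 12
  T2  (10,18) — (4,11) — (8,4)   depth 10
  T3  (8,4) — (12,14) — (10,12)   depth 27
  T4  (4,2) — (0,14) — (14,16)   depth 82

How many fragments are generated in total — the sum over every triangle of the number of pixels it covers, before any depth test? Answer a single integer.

T0:
  2·area = 30  (B↔C swapped to make it positive)
  edge (6, 10)→(12, 1): d=(6,-9) top-left  bias=+0
  edge (12, 1)→(8, 12): d=(-4,11) right/bottom  bias=-1
  edge (8, 12)→(6, 10): d=(-2,-2) top-left  bias=+0
    (5,1)@(11, 3): e=[3,3,24] → X
    (6,1)@(13, 3): e=[21,-19,28] → .
    (0,2)@(1, 5): e=[-75,105,0] → .  [on edge]
    (5,2)@(11, 5): e=[15,-5,20] → .
    (1,3)@(3, 7): e=[-45,75,0] → .  [on edge]
    (4,3)@(9, 7): e=[9,9,12] → X
    (5,3)@(11, 7): e=[27,-13,16] → .
    (2,4)@(5, 9): e=[-15,45,0] → .  [on edge]
    (3,4)@(7, 9): e=[3,23,4] → X
    (5,4)@(11, 9): e=[39,-21,12] → .
    (3,5)@(7, 11): e=[15,15,0] → X  [on edge]
    (4,5)@(9, 11): e=[33,-7,4] → .
    (4,6)@(9, 13): e=[45,-15,0] → .  [on edge]
    (5,7)@(11, 15): e=[75,-45,0] → .  [on edge]
    (6,8)@(13, 17): e=[105,-75,0] → .  [on edge]
  covered (5 px):
    . . . . . . .
    . . . . . X .
    . . . . . . .
    . . . . X . .
    . . . X X . .
    . . . X . . .
    . . . . . . .
    . . . . . . .
    . . . . . . .
    . . . . . . .
    . . . . . . .
T1:
  2·area = 70  (B↔C swapped to make it positive)
  edge (5, 8)→(10, 4): d=(5,-4) top-left  bias=+0
  edge (10, 4)→(10, 18): d=(0,14) right/bottom  bias=-1
  edge (10, 18)→(5, 8): d=(-5,-10) top-left  bias=+0
    (4,2)@(9, 5): e=[1,14,55] → X
    (5,2)@(11, 5): e=[9,-14,75] → .
    (3,3)@(7, 7): e=[3,42,25] → X
    (5,3)@(11, 7): e=[19,-14,65] → .
    (3,4)@(7, 9): e=[13,42,15] → X
    (5,4)@(11, 9): e=[29,-14,55] → .
    (3,5)@(7, 11): e=[23,42,5] → X
    (5,5)@(11, 11): e=[39,-14,45] → .
    (3,6)@(7, 13): e=[33,42,-5] → .
    (4,6)@(9, 13): e=[41,14,15] → X
    (5,6)@(11, 13): e=[49,-14,35] → .
    (4,7)@(9, 15): e=[51,14,5] → X
  covered (9 px):
    . . . . . . .
    . . . . . . .
    . . . . X . .
    . . . X X . .
    . . . X X . .
    . . . X X . .
    . . . . X . .
    . . . . X . .
    . . . . . . .
    . . . . . . .
    . . . . . . .
T2:
  2·area = 70
  edge (10, 18)→(4, 11): d=(-6,-7) top-left  bias=+0
  edge (4, 11)→(8, 4): d=(4,-7) top-left  bias=+0
  edge (8, 4)→(10, 18): d=(2,14) right/bottom  bias=-1
    (3,3)@(7, 7): e=[45,5,20] → X
    (4,3)@(9, 7): e=[59,19,-8] → .
    (3,4)@(7, 9): e=[33,13,24] → X
    (4,4)@(9, 9): e=[47,27,-4] → .
    (2,5)@(5, 11): e=[7,7,56] → X
    (4,5)@(9, 11): e=[35,35,0] → .  [on edge]
    (2,6)@(5, 13): e=[-5,15,60] → .
    (3,6)@(7, 13): e=[9,29,32] → X
    (4,6)@(9, 13): e=[23,43,4] → X
    (5,6)@(11, 13): e=[37,57,-24] → .
    (3,7)@(7, 15): e=[-3,37,36] → .
    (4,7)@(9, 15): e=[11,51,8] → X
  covered (7 px):
    . . . . . . .
    . . . . . . .
    . . . . . . .
    . . . X . . .
    . . . X . . .
    . . X X . . .
    . . . X X . .
    . . . . X . .
    . . . . . . .
    . . . . . . .
    . . . . . . .
T3:
  2·area = 12
  edge (8, 4)→(12, 14): d=(4,10) right/bottom  bias=-1
  edge (12, 14)→(10, 12): d=(-2,-2) top-left  bias=+0
  edge (10, 12)→(8, 4): d=(-2,-8) top-left  bias=+0
    (0,1)@(1, 3): e=[66,0,-54] → .  [on edge]
    (1,2)@(3, 5): e=[54,0,-42] → .  [on edge]
    (2,3)@(5, 7): e=[42,0,-30] → .  [on edge]
    (4,3)@(9, 7): e=[2,8,2] → X
    (5,3)@(11, 7): e=[-18,12,18] → .
    (3,4)@(7, 9): e=[30,0,-18] → .  [on edge]
    (4,4)@(9, 9): e=[10,4,-2] → .
    (4,5)@(9, 11): e=[18,0,-6] → .  [on edge]
    (5,6)@(11, 13): e=[6,0,6] → X  [on edge]
    (6,6)@(13, 13): e=[-14,4,22] → .
    (5,7)@(11, 15): e=[14,-4,2] → .
    (6,7)@(13, 15): e=[-6,0,18] → .  [on edge]
  covered (2 px):
    . . . . . . .
    . . . . . . .
    . . . . . . .
    . . . . X . .
    . . . . . . .
    . . . . . . .
    . . . . . X .
    . . . . . . .
    . . . . . . .
    . . . . . . .
    . . . . . . .
T4:
  2·area = 176  (B↔C swapped to make it positive)
  edge (4, 2)→(14, 16): d=(10,14) right/bottom  bias=-1
  edge (14, 16)→(0, 14): d=(-14,-2) top-left  bias=+0
  edge (0, 14)→(4, 2): d=(4,-12) top-left  bias=+0
    (1,2)@(3, 5): e=[44,132,0] → X  [on edge]
    (2,2)@(5, 5): e=[16,136,24] → X
    (3,2)@(7, 5): e=[-12,140,48] → .
    (1,3)@(3, 7): e=[64,104,8] → X
    (3,3)@(7, 7): e=[8,112,56] → X
    (4,3)@(9, 7): e=[-20,116,80] → .
    (1,4)@(3, 9): e=[84,76,16] → X
    (4,4)@(9, 9): e=[0,88,88] → .  [on edge]
    (0,5)@(1, 11): e=[132,44,0] → X  [on edge]
    (4,5)@(9, 11): e=[20,60,96] → X
    (5,5)@(11, 11): e=[-8,64,120] → .
    (0,6)@(1, 13): e=[152,16,8] → X
    (3,7)@(7, 15): e=[88,0,88] → X  [on edge]
  covered (23 px):
    . . . . . . .
    . . . . . . .
    . X X . . . .
    . X X X . . .
    . X X X . . .
    X X X X X . .
    X X X X X X .
    . . . X X X X
    . . . . . . .
    . . . . . . .
    . . . . . . .

Final: 46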